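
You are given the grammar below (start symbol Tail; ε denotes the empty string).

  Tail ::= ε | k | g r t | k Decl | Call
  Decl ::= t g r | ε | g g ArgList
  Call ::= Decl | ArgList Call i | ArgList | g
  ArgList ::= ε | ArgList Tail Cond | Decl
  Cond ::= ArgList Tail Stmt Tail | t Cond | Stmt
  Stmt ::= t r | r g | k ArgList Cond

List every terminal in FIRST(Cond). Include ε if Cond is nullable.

From Cond ::= ArgList Tail Stmt Tail: ArgList, Tail nullable, take FIRST(ArgList) ∪ FIRST(Tail) ∪ FIRST(Stmt) = { g, i, k, r, t }.
Cond ::= t Cond contributes {t}.
From Cond ::= Stmt: add FIRST(Stmt) = { k, r, t }.
Union: FIRST(Cond) = { g, i, k, r, t }.

{ g, i, k, r, t }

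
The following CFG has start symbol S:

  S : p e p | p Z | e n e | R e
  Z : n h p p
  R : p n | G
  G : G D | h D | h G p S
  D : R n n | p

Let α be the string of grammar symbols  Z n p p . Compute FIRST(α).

Add FIRST(Z) = { n }; Z is not nullable, stop.

{ n }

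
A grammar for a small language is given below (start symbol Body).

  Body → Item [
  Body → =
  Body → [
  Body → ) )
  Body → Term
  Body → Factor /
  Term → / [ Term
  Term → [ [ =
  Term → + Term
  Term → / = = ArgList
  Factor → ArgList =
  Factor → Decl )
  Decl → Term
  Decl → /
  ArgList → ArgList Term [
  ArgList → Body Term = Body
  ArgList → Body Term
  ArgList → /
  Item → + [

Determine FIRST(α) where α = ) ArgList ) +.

{ ) }

) is a terminal; add {)} and stop.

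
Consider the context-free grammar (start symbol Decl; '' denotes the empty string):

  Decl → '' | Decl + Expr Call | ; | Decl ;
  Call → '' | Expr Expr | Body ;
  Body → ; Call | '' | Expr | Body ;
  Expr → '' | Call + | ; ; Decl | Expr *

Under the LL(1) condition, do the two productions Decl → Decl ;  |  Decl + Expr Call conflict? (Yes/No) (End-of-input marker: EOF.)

FIRST(Decl ;) = { +, ; } and FIRST(Decl + Expr Call) = { +, ; }.
Both contain +, so the two alternatives are not disjoint — LL(1) conflict.

Yes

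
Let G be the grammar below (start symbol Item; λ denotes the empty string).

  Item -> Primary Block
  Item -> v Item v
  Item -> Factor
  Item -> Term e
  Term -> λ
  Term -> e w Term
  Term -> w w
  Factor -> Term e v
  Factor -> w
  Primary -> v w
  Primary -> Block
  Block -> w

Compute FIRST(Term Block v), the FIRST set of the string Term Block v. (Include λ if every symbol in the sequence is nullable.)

{ e, w }

Add FIRST(Term)\{λ} = { e, w }; Term is nullable, continue.
Add FIRST(Block) = { w }; Block is not nullable, stop.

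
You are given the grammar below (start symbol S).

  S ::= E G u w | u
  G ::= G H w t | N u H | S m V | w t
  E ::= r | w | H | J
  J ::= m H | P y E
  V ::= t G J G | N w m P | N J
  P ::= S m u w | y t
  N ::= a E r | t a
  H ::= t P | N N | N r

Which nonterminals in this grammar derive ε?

No nonterminal has an empty production or an RHS whose symbols are all nullable.

{ } (none)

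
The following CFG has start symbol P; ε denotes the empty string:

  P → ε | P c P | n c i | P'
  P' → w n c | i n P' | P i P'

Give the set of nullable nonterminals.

{ P }

Directly nullable (have an ε-production): P.
No other nonterminal has a production whose RHS symbols are all nullable.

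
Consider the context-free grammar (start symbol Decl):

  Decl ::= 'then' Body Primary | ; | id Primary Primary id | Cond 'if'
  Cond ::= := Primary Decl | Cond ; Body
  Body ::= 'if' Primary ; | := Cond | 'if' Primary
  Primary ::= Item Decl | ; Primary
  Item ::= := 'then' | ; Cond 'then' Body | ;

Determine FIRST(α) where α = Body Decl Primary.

Add FIRST(Body) = { 'if', := }; Body is not nullable, stop.

{ 'if', := }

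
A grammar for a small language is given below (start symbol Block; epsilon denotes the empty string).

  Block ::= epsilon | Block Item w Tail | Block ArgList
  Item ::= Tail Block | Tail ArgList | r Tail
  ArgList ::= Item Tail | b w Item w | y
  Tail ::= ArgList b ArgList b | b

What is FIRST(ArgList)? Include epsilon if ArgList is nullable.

From ArgList ::= Item Tail: add FIRST(Item) = { b, r, y }.
ArgList ::= b w Item w contributes {b}.
ArgList ::= y contributes {y}.
Union: FIRST(ArgList) = { b, r, y }.

{ b, r, y }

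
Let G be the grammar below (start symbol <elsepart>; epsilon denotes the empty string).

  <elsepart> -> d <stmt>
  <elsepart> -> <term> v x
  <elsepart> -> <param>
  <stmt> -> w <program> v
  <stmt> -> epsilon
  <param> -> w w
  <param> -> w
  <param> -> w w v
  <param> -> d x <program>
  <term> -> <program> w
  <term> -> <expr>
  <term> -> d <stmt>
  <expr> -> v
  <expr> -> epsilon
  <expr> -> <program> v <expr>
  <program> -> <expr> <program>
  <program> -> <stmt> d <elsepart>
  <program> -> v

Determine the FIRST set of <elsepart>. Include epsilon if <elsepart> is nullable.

<elsepart> -> d <stmt> contributes {d}.
From <elsepart> -> <term> v x: <term> nullable, take FIRST(<term>) ∪ {v} = { d, v, w }.
From <elsepart> -> <param>: add FIRST(<param>) = { d, w }.
Union: FIRST(<elsepart>) = { d, v, w }.

{ d, v, w }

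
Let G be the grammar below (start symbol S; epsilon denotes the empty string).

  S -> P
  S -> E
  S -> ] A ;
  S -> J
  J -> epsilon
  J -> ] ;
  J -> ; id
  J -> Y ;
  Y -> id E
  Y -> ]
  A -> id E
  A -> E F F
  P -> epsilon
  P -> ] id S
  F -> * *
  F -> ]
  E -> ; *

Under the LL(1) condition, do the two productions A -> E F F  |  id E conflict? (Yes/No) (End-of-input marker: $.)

FIRST(E F F) = { ; } and FIRST(id E) = { id }.
The FIRST sets are disjoint and neither alternative is nullable — no conflict.

No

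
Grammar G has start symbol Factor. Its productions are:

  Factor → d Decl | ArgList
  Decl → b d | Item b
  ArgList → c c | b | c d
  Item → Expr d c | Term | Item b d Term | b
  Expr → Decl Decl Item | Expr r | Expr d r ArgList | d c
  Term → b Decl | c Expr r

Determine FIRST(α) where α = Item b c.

{ b, c, d }

Add FIRST(Item) = { b, c, d }; Item is not nullable, stop.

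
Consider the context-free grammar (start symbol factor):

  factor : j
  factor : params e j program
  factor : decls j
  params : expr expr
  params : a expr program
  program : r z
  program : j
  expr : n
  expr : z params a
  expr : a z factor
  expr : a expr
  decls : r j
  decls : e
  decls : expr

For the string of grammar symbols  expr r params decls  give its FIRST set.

Add FIRST(expr) = { a, n, z }; expr is not nullable, stop.

{ a, n, z }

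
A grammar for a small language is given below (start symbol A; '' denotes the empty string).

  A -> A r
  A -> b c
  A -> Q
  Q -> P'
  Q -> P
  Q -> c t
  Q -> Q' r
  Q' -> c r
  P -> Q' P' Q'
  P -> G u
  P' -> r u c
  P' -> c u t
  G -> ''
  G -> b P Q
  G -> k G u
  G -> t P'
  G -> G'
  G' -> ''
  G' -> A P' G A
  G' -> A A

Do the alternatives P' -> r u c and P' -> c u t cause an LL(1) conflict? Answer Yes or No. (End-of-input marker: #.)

No

FIRST(r u c) = { r } and FIRST(c u t) = { c }.
The FIRST sets are disjoint and neither alternative is nullable — no conflict.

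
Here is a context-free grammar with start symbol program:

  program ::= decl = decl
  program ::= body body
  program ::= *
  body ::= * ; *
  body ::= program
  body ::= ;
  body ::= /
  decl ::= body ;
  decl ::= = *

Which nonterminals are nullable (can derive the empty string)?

No nonterminal has an empty production or an RHS whose symbols are all nullable.

{ } (none)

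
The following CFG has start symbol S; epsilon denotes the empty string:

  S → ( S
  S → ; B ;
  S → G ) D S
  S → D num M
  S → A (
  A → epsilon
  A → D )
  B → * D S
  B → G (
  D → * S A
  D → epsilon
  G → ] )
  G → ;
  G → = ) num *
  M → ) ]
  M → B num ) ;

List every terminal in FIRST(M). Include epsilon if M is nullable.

M → ) ] contributes {)}.
From M → B num ) ;: add FIRST(B) = { *, ;, =, ] }.
Union: FIRST(M) = { ), *, ;, =, ] }.

{ ), *, ;, =, ] }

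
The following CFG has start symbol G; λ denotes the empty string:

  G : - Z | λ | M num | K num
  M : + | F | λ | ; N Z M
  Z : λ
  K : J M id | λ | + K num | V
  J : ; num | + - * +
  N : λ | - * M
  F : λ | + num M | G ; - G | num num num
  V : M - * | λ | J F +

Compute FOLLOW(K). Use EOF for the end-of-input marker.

{ num }

In G : K num: add FIRST(num) = { num }.
In K : + K num: add FIRST(num) = { num }.
Union: FOLLOW(K) = { num }.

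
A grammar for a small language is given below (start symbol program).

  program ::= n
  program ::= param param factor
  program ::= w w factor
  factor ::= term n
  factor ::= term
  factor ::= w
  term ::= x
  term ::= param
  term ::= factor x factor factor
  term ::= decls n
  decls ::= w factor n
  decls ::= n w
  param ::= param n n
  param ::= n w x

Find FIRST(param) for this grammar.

{ n }

From param ::= param n n: add FIRST(param) = { n }.
param ::= n w x contributes {n}.
Union: FIRST(param) = { n }.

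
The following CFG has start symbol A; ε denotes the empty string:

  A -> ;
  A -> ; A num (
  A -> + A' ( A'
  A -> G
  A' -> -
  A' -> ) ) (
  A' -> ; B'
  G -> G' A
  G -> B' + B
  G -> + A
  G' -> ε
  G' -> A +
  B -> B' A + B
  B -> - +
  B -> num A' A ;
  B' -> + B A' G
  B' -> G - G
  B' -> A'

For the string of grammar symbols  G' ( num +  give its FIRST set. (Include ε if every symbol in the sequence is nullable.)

Add FIRST(G')\{ε} = { ), +, -, ; }; G' is nullable, continue.
( is a terminal; add {(} and stop.

{ (, ), +, -, ; }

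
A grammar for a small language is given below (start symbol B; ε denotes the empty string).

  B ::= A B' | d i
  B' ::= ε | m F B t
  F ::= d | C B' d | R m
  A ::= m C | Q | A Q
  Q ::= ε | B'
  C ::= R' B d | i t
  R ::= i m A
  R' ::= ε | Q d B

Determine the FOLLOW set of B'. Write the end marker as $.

{ $, d, m, t }

In B ::= A B': B' is at the end, add FOLLOW(B) = { $, d, m, t }.
In F ::= C B' d: add FIRST(d) = { d }.
In Q ::= B': B' is at the end, add FOLLOW(Q) = { $, d, m, t }.
Union: FOLLOW(B') = { $, d, m, t }.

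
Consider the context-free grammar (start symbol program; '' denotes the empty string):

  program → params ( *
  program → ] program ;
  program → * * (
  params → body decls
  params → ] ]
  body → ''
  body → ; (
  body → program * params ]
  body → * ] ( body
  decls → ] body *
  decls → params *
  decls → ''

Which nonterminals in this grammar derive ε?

{ body, decls, params }

Directly nullable (have an ''-production): body, decls.
params → body decls with every symbol nullable, so params is nullable.
No other nonterminal has a production whose RHS symbols are all nullable.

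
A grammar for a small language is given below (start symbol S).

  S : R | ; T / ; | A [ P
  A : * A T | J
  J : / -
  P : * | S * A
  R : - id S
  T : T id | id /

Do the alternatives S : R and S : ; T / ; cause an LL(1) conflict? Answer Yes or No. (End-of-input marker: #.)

FIRST(R) = { - } and FIRST(; T / ;) = { ; }.
The FIRST sets are disjoint and neither alternative is nullable — no conflict.

No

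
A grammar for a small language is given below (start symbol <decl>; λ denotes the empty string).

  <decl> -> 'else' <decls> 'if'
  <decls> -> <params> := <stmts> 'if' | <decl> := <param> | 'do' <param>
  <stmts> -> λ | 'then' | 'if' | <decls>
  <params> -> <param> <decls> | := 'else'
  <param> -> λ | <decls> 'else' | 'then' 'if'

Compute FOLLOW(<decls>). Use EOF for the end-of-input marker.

In <decl> -> 'else' <decls> 'if': add FIRST('if') = { 'if' }.
In <stmts> -> <decls>: <decls> is at the end, add FOLLOW(<stmts>) = { 'if' }.
In <params> -> <param> <decls>: <decls> is at the end, add FOLLOW(<params>) = { := }.
In <param> -> <decls> 'else': add FIRST('else') = { 'else' }.
Union: FOLLOW(<decls>) = { 'else', 'if', := }.

{ 'else', 'if', := }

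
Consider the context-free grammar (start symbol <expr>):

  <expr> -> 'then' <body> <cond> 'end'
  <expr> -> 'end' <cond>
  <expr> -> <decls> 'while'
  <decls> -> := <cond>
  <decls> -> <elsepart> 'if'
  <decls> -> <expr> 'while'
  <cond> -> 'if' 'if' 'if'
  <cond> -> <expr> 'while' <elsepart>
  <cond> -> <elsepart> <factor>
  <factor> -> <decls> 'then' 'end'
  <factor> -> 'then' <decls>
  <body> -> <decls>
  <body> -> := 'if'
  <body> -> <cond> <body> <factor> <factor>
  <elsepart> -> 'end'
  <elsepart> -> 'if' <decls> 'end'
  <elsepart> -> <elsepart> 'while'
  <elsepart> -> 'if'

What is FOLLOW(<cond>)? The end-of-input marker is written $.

In <expr> -> 'then' <body> <cond> 'end': add FIRST('end') = { 'end' }.
In <expr> -> 'end' <cond>: <cond> is at the end, add FOLLOW(<expr>) = { $, 'while' }.
In <decls> -> := <cond>: <cond> is at the end, add FOLLOW(<decls>) = { $, 'end', 'if', 'then', 'while', := }.
In <body> -> <cond> <body> <factor> <factor>: add FIRST(<body> <factor> <factor>) = { 'end', 'if', 'then', := }.
Union: FOLLOW(<cond>) = { $, 'end', 'if', 'then', 'while', := }.

{ $, 'end', 'if', 'then', 'while', := }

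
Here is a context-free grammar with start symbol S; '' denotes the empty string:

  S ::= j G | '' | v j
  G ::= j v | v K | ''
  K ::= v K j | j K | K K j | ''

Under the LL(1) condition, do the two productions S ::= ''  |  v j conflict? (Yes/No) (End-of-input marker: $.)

No

FIRST('') = { '' } and FIRST(v j) = { v }.
The first is nullable but FOLLOW(S) = { $ } is disjoint from FIRST of the second.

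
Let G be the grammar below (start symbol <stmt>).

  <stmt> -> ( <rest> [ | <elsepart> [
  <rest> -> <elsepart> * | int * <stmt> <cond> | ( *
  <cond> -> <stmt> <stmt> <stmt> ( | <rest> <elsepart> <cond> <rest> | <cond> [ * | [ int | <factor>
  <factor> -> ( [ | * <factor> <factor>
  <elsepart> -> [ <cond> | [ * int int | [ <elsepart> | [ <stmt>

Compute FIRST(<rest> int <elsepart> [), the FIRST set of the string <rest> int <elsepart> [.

Add FIRST(<rest>) = { (, [, int }; <rest> is not nullable, stop.

{ (, [, int }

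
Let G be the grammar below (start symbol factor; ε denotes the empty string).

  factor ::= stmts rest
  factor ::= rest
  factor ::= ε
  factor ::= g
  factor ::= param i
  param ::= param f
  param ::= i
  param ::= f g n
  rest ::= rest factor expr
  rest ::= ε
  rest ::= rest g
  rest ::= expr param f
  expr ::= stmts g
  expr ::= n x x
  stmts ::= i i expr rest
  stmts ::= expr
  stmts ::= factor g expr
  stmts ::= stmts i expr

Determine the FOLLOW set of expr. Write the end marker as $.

{ $, f, g, i, n }

In rest ::= rest factor expr: expr is at the end, add FOLLOW(rest) = { $, f, g, i, n }.
In rest ::= expr param f: add FIRST(param f) = { f, i }.
In stmts ::= i i expr rest: add FIRST(rest)\{ε} = { f, g, i, n }.
  Since rest is nullable, also add FOLLOW(stmts) = { $, f, g, i, n }.
In stmts ::= expr: expr is at the end, add FOLLOW(stmts) = { $, f, g, i, n }.
In stmts ::= factor g expr: expr is at the end, add FOLLOW(stmts) = { $, f, g, i, n }.
In stmts ::= stmts i expr: expr is at the end, add FOLLOW(stmts) = { $, f, g, i, n }.
Union: FOLLOW(expr) = { $, f, g, i, n }.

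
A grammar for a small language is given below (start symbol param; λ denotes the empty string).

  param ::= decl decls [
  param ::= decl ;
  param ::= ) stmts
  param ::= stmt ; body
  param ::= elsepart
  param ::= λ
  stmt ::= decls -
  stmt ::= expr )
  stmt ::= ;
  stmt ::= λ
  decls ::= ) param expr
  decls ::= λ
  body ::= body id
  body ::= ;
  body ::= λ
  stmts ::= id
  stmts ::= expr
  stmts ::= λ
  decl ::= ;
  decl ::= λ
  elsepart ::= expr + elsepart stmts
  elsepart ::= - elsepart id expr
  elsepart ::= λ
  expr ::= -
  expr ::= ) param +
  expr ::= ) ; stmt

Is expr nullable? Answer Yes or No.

No

Nullable nonterminals: body, decl, decls, elsepart, param, stmt, stmts.
No production of expr has an RHS whose symbols are all nullable, so expr is not nullable.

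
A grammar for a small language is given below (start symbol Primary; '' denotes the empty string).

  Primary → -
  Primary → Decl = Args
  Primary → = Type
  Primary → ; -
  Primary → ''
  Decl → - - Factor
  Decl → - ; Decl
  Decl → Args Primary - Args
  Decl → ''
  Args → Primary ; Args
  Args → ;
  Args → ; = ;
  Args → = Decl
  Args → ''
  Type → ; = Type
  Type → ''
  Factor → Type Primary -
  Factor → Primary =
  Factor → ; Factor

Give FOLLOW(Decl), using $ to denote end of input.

{ $, -, ;, = }

In Primary → Decl = Args: add FIRST(= Args) = { = }.
In Decl → - ; Decl: Decl is at the end, add FOLLOW(Decl) = { $, -, ;, = }.
In Args → = Decl: Decl is at the end, add FOLLOW(Args) = { $, -, ;, = }.
Union: FOLLOW(Decl) = { $, -, ;, = }.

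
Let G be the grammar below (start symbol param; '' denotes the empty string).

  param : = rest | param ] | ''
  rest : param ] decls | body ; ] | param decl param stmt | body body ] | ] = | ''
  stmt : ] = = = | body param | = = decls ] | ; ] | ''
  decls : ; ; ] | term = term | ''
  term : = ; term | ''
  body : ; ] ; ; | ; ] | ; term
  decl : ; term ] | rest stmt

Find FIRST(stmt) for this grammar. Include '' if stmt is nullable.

stmt : ] = = = contributes {]}.
From stmt : body param: add FIRST(body) = { ; }.
stmt : = = decls ] contributes {=}.
stmt : ; ] contributes {;}.
stmt : '' contributes ''.
Union: FIRST(stmt) = { ;, =, ], '' }.

{ ;, =, ], '' }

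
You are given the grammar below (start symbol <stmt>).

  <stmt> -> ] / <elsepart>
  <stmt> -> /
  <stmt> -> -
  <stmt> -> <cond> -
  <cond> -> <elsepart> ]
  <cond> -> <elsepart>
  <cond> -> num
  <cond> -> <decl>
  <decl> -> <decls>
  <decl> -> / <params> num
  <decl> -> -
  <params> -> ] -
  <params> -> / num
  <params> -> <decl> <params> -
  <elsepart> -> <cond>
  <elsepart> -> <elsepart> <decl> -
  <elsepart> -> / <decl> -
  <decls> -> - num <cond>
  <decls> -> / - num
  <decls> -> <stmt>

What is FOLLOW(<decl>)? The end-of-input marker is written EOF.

{ EOF, -, /, ], num }

In <cond> -> <decl>: <decl> is at the end, add FOLLOW(<cond>) = { EOF, -, /, ], num }.
In <params> -> <decl> <params> -: add FIRST(<params> -) = { -, /, ], num }.
In <elsepart> -> <elsepart> <decl> -: add FIRST(-) = { - }.
In <elsepart> -> / <decl> -: add FIRST(-) = { - }.
Union: FOLLOW(<decl>) = { EOF, -, /, ], num }.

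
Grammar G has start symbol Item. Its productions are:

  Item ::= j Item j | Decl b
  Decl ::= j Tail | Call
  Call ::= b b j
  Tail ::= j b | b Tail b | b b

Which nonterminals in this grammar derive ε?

{ } (none)

No nonterminal has an empty production or an RHS whose symbols are all nullable.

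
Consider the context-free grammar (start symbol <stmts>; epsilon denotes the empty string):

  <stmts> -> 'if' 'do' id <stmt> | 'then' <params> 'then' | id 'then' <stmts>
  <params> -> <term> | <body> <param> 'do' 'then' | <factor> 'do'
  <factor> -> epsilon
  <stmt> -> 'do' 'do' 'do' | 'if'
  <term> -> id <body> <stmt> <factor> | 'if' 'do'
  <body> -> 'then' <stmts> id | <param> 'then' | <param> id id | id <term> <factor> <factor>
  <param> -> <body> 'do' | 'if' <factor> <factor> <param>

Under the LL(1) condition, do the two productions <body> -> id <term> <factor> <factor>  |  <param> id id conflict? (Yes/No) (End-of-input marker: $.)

FIRST(id <term> <factor> <factor>) = { id } and FIRST(<param> id id) = { 'if', 'then', id }.
Both contain id, so the two alternatives are not disjoint — LL(1) conflict.

Yes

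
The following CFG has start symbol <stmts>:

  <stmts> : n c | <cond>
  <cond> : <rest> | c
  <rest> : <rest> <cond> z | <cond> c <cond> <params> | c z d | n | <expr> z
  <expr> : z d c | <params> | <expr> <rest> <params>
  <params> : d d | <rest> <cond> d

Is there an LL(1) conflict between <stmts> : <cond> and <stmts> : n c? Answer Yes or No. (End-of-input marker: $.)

Yes

FIRST(<cond>) = { c, d, n, z } and FIRST(n c) = { n }.
Both contain n, so the two alternatives are not disjoint — LL(1) conflict.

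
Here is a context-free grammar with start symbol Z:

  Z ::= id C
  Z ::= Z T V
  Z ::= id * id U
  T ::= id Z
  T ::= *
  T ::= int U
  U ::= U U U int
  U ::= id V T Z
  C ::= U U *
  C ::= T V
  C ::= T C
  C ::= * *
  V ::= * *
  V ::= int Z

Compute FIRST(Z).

{ id }

Z ::= id C contributes {id}.
From Z ::= Z T V: add FIRST(Z) = { id }.
Z ::= id * id U contributes {id}.
Union: FIRST(Z) = { id }.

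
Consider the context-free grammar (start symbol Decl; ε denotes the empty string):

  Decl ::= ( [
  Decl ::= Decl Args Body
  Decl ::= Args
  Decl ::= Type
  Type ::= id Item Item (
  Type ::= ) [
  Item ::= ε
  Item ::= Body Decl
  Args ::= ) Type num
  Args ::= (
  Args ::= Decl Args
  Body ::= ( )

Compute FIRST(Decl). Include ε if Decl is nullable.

Decl ::= ( [ contributes {(}.
From Decl ::= Decl Args Body: add FIRST(Decl) = { (, ), id }.
From Decl ::= Args: add FIRST(Args) = { (, ), id }.
From Decl ::= Type: add FIRST(Type) = { ), id }.
Union: FIRST(Decl) = { (, ), id }.

{ (, ), id }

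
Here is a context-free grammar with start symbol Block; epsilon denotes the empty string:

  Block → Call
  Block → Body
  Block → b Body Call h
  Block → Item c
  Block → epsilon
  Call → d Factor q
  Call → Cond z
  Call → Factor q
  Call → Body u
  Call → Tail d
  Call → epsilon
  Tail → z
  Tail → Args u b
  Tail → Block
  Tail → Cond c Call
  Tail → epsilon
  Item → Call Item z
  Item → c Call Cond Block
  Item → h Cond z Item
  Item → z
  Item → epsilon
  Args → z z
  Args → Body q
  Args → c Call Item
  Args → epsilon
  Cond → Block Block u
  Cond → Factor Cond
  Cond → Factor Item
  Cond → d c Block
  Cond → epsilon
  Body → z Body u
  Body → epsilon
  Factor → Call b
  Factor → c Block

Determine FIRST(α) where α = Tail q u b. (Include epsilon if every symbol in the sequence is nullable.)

Add FIRST(Tail)\{epsilon} = { b, c, d, h, q, u, z }; Tail is nullable, continue.
q is a terminal; add {q} and stop.

{ b, c, d, h, q, u, z }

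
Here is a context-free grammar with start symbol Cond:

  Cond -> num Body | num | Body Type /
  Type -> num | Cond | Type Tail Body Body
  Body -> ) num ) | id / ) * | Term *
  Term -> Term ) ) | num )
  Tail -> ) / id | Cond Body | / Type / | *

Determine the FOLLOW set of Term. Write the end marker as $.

{ ), * }

In Body -> Term *: add FIRST(*) = { * }.
In Term -> Term ) ): add FIRST() )) = { ) }.
Union: FOLLOW(Term) = { ), * }.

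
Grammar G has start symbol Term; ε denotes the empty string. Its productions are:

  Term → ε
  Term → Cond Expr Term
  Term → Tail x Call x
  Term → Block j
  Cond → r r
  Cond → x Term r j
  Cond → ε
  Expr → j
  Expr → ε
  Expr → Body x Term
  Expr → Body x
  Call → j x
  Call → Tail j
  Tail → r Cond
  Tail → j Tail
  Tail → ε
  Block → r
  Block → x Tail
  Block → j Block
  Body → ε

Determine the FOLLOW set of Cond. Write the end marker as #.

{ #, j, r, x }

In Term → Cond Expr Term: add FIRST(Expr Term)\{ε} = { j, r, x }.
  Since Expr Term is nullable, also add FOLLOW(Term) = { #, j, r, x }.
In Tail → r Cond: Cond is at the end, add FOLLOW(Tail) = { j, x }.
Union: FOLLOW(Cond) = { #, j, r, x }.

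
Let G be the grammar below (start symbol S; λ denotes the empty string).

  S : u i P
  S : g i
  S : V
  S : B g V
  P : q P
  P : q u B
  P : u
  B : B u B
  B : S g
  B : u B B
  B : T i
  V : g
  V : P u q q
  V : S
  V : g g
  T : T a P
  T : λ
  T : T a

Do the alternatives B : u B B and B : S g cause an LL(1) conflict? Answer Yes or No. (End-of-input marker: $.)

Yes

FIRST(u B B) = { u } and FIRST(S g) = { a, g, i, q, u }.
Both contain u, so the two alternatives are not disjoint — LL(1) conflict.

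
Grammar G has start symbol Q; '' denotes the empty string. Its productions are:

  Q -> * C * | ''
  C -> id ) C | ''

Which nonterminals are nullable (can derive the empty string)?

{ C, Q }

Directly nullable (have an ''-production): Q, C.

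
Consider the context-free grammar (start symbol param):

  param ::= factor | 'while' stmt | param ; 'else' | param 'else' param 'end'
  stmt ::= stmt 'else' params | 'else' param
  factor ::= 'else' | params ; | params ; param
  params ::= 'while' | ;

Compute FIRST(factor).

{ 'else', 'while', ; }

factor ::= 'else' contributes {'else'}.
From factor ::= params ;: add FIRST(params) = { 'while', ; }.
From factor ::= params ; param: add FIRST(params) = { 'while', ; }.
Union: FIRST(factor) = { 'else', 'while', ; }.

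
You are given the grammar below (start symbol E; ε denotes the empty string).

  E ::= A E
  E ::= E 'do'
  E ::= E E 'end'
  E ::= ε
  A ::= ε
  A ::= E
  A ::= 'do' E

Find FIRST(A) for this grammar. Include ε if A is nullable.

{ 'do', 'end', ε }

A ::= ε contributes ε.
From A ::= E: add FIRST(E) = { 'do', 'end', ε } (including ε since E is nullable).
A ::= 'do' E contributes {'do'}.
Union: FIRST(A) = { 'do', 'end', ε }.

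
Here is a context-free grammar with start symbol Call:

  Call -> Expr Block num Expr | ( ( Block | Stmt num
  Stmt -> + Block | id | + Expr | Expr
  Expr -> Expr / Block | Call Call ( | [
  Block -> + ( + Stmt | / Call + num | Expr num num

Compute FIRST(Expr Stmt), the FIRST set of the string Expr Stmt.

{ (, +, [, id }

Add FIRST(Expr) = { (, +, [, id }; Expr is not nullable, stop.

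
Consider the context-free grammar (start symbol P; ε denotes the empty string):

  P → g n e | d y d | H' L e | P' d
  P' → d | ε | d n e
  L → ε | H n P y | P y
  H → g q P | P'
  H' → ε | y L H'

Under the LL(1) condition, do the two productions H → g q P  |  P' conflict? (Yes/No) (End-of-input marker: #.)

No

FIRST(g q P) = { g } and FIRST(P') = { d, ε }.
The second is nullable but FOLLOW(H) = { n } is disjoint from FIRST of the first.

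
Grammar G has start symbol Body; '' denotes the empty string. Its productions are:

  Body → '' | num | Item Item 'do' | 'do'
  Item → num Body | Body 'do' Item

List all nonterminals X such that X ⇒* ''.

{ Body }

Directly nullable (have an ''-production): Body.
No other nonterminal has a production whose RHS symbols are all nullable.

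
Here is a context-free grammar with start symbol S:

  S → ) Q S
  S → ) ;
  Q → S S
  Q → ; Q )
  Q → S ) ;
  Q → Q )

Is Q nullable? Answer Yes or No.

No nonterminal in this grammar is nullable.
No production of Q has an RHS whose symbols are all nullable, so Q is not nullable.

No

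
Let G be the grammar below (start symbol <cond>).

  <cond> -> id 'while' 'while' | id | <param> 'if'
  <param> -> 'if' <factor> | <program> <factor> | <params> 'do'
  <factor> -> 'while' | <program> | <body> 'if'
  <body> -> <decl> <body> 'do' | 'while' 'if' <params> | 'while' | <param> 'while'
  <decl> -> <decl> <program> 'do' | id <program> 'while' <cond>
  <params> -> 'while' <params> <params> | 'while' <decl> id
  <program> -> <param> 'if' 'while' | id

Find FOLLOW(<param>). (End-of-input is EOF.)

In <cond> -> <param> 'if': add FIRST('if') = { 'if' }.
In <body> -> <param> 'while': add FIRST('while') = { 'while' }.
In <program> -> <param> 'if' 'while': add FIRST('if' 'while') = { 'if' }.
Union: FOLLOW(<param>) = { 'if', 'while' }.

{ 'if', 'while' }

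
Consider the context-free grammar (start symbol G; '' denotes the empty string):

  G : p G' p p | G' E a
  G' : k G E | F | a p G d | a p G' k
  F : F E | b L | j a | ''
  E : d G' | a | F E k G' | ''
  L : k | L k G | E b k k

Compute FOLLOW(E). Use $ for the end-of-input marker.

In G : G' E a: add FIRST(a) = { a }.
In G' : k G E: E is at the end, add FOLLOW(G') = { a, b, d, j, k, p }.
In F : F E: E is at the end, add FOLLOW(F) = { a, b, d, j, k, p }.
In E : F E k G': add FIRST(k G') = { k }.
In L : E b k k: add FIRST(b k k) = { b }.
Union: FOLLOW(E) = { a, b, d, j, k, p }.

{ a, b, d, j, k, p }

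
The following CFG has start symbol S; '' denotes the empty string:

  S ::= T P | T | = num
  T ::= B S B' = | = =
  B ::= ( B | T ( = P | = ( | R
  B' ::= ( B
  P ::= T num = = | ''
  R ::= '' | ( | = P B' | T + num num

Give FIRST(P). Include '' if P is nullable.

From P ::= T num = =: add FIRST(T) = { (, = }.
P ::= '' contributes ''.
Union: FIRST(P) = { (, =, '' }.

{ (, =, '' }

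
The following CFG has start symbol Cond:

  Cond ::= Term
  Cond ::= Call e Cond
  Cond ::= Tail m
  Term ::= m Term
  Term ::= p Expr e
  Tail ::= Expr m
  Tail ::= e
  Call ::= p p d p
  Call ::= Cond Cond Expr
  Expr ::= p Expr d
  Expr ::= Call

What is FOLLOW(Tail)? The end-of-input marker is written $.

In Cond ::= Tail m: add FIRST(m) = { m }.
Union: FOLLOW(Tail) = { m }.

{ m }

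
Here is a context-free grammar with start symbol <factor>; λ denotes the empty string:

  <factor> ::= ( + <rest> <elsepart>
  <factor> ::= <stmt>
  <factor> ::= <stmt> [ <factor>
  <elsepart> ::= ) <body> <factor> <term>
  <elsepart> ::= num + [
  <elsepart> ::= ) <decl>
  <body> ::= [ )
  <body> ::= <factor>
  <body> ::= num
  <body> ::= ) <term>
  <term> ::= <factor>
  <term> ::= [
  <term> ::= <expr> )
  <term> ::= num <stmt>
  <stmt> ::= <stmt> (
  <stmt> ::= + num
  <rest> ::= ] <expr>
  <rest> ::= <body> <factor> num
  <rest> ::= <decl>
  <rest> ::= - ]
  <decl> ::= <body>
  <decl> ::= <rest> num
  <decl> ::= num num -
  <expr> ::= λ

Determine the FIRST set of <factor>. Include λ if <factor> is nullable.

<factor> ::= ( + <rest> <elsepart> contributes {(}.
From <factor> ::= <stmt>: add FIRST(<stmt>) = { + }.
From <factor> ::= <stmt> [ <factor>: add FIRST(<stmt>) = { + }.
Union: FIRST(<factor>) = { (, + }.

{ (, + }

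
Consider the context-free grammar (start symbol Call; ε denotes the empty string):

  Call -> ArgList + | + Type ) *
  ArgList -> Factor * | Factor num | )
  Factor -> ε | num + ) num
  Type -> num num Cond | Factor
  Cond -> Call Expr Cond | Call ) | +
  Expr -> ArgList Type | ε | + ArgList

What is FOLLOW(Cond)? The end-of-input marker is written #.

In Type -> num num Cond: Cond is at the end, add FOLLOW(Type) = { ), *, +, num }.
In Cond -> Call Expr Cond: Cond is at the end, add FOLLOW(Cond) = { ), *, +, num }.
Union: FOLLOW(Cond) = { ), *, +, num }.

{ ), *, +, num }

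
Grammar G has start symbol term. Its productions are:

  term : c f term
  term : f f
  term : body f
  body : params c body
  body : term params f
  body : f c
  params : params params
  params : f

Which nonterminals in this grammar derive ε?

No nonterminal has an empty production or an RHS whose symbols are all nullable.

{ } (none)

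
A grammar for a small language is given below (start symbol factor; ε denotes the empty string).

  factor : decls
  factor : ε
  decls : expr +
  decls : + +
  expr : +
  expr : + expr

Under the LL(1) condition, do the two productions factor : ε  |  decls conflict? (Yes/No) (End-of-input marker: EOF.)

FIRST(ε) = { ε } and FIRST(decls) = { + }.
The first is nullable but FOLLOW(factor) = { EOF } is disjoint from FIRST of the second.

No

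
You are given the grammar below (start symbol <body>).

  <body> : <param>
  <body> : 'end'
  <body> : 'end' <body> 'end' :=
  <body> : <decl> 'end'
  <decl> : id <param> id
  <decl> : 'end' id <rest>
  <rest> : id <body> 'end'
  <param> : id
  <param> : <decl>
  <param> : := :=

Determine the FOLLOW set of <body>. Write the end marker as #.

<body> is the start symbol, so # ∈ FOLLOW(<body>).
In <body> : 'end' <body> 'end' :=: add FIRST('end' :=) = { 'end' }.
In <rest> : id <body> 'end': add FIRST('end') = { 'end' }.
Union: FOLLOW(<body>) = { #, 'end' }.

{ #, 'end' }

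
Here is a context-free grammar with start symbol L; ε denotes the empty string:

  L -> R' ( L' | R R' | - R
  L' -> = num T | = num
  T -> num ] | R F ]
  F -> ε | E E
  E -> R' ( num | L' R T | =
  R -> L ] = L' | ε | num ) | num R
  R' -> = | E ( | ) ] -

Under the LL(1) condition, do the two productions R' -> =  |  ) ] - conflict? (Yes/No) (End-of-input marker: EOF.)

FIRST(=) = { = } and FIRST() ] -) = { ) }.
The FIRST sets are disjoint and neither alternative is nullable — no conflict.

No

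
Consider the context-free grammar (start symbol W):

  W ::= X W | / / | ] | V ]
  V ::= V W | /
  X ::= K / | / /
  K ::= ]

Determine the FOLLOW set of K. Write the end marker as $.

{ / }

In X ::= K /: add FIRST(/) = { / }.
Union: FOLLOW(K) = { / }.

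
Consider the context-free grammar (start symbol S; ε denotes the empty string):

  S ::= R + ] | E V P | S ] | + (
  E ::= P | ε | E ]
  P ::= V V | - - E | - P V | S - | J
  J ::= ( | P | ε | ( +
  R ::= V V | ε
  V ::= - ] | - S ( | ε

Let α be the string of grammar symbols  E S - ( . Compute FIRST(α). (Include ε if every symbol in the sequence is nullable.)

Add FIRST(E)\{ε} = { (, +, -, ] }; E is nullable, continue.
Add FIRST(S)\{ε} = { (, +, -, ] }; S is nullable, continue.
- is a terminal; add {-} and stop.

{ (, +, -, ] }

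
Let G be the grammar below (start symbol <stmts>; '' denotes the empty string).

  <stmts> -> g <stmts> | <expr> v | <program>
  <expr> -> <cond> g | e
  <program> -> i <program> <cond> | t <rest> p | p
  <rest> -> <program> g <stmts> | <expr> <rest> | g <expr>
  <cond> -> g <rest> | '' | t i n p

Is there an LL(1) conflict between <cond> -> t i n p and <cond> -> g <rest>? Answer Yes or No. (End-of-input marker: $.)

No

FIRST(t i n p) = { t } and FIRST(g <rest>) = { g }.
The FIRST sets are disjoint and neither alternative is nullable — no conflict.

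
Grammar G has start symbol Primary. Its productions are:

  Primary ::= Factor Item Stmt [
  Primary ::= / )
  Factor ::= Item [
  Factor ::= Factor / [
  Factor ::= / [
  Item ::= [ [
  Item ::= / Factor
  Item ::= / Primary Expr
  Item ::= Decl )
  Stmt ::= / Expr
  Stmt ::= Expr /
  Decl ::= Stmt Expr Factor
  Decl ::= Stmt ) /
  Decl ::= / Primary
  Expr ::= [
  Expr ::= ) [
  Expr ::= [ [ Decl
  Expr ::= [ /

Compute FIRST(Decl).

{ ), /, [ }

From Decl ::= Stmt Expr Factor: add FIRST(Stmt) = { ), /, [ }.
From Decl ::= Stmt ) /: add FIRST(Stmt) = { ), /, [ }.
Decl ::= / Primary contributes {/}.
Union: FIRST(Decl) = { ), /, [ }.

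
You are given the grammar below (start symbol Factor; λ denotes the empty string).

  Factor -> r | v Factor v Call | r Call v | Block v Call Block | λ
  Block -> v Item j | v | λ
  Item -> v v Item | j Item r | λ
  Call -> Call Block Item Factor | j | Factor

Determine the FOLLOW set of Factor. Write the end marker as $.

{ $, j, r, v }

Factor is the start symbol, so $ ∈ FOLLOW(Factor).
In Factor -> v Factor v Call: add FIRST(v Call) = { v }.
In Call -> Call Block Item Factor: Factor is at the end, add FOLLOW(Call) = { $, j, r, v }.
In Call -> Factor: Factor is at the end, add FOLLOW(Call) = { $, j, r, v }.
Union: FOLLOW(Factor) = { $, j, r, v }.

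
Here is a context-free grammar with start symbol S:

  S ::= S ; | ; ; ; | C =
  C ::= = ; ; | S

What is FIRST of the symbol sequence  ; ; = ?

{ ; }

; is a terminal; add {;} and stop.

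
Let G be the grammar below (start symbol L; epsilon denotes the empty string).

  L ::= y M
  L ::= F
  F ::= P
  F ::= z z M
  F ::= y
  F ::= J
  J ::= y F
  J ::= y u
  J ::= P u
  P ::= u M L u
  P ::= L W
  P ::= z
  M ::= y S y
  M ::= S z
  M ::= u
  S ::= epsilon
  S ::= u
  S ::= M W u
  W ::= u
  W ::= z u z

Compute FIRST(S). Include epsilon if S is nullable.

S ::= epsilon contributes epsilon.
S ::= u contributes {u}.
From S ::= M W u: add FIRST(M) = { u, y, z }.
Union: FIRST(S) = { u, y, z, epsilon }.

{ u, y, z, epsilon }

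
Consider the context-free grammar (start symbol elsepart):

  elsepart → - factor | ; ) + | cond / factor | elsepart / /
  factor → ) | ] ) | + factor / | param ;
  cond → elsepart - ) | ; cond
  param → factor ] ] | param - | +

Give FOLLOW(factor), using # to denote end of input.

In elsepart → - factor: factor is at the end, add FOLLOW(elsepart) = { #, -, / }.
In elsepart → cond / factor: factor is at the end, add FOLLOW(elsepart) = { #, -, / }.
In factor → + factor /: add FIRST(/) = { / }.
In param → factor ] ]: add FIRST(] ]) = { ] }.
Union: FOLLOW(factor) = { #, -, /, ] }.

{ #, -, /, ] }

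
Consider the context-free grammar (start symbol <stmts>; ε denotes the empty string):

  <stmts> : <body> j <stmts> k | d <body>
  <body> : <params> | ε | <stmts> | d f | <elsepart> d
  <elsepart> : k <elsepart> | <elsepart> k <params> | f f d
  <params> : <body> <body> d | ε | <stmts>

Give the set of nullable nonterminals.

Directly nullable (have an ε-production): <body>, <params>.
No other nonterminal has a production whose RHS symbols are all nullable.

{ <body>, <params> }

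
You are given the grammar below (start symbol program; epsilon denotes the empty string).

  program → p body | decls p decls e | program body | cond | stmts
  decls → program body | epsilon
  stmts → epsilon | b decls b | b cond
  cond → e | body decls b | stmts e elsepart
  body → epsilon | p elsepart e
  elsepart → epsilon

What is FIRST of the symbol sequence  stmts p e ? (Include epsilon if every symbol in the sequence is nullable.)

{ b, p }

Add FIRST(stmts)\{epsilon} = { b }; stmts is nullable, continue.
p is a terminal; add {p} and stop.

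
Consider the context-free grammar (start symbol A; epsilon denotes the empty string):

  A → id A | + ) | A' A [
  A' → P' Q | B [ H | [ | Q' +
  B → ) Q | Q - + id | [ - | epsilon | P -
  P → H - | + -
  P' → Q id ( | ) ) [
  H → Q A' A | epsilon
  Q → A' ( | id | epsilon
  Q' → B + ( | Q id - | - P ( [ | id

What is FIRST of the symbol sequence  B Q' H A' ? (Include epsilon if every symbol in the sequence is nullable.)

{ ), +, -, [, id }

Add FIRST(B)\{epsilon} = { ), +, -, [, id }; B is nullable, continue.
Add FIRST(Q') = { ), +, -, [, id }; Q' is not nullable, stop.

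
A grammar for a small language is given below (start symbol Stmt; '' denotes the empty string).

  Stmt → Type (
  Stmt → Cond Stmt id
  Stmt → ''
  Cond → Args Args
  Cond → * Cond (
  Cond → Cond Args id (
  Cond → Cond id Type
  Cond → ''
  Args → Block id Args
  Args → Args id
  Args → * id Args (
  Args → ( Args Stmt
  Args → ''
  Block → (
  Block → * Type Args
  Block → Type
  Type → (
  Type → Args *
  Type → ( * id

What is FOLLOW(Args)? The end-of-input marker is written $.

In Cond → Args Args: add FIRST(Args)\{''} = { (, *, id }.
  Since Args is nullable, also add FOLLOW(Cond) = { (, *, id }.
In Cond → Args Args: Args is at the end, add FOLLOW(Cond) = { (, *, id }.
In Cond → Cond Args id (: add FIRST(id () = { id }.
In Args → Block id Args: Args is at the end, add FOLLOW(Args) = { (, *, id }.
In Args → Args id: add FIRST(id) = { id }.
In Args → * id Args (: add FIRST(() = { ( }.
In Args → ( Args Stmt: add FIRST(Stmt)\{''} = { (, *, id }.
  Since Stmt is nullable, also add FOLLOW(Args) = { (, *, id }.
In Block → * Type Args: Args is at the end, add FOLLOW(Block) = { id }.
In Type → Args *: add FIRST(*) = { * }.
Union: FOLLOW(Args) = { (, *, id }.

{ (, *, id }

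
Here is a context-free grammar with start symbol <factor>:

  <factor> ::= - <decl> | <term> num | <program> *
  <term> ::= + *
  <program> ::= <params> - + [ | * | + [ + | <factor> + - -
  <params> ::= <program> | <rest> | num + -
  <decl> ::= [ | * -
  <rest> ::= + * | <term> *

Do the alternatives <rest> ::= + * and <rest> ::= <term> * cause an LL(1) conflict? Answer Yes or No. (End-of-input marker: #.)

FIRST(+ *) = { + } and FIRST(<term> *) = { + }.
Both contain +, so the two alternatives are not disjoint — LL(1) conflict.

Yes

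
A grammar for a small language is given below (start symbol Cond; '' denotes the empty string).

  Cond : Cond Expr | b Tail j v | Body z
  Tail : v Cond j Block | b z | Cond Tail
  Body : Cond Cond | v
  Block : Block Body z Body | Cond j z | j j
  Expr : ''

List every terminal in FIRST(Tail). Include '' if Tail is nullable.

{ b, v }

Tail : v Cond j Block contributes {v}.
Tail : b z contributes {b}.
From Tail : Cond Tail: add FIRST(Cond) = { b, v }.
Union: FIRST(Tail) = { b, v }.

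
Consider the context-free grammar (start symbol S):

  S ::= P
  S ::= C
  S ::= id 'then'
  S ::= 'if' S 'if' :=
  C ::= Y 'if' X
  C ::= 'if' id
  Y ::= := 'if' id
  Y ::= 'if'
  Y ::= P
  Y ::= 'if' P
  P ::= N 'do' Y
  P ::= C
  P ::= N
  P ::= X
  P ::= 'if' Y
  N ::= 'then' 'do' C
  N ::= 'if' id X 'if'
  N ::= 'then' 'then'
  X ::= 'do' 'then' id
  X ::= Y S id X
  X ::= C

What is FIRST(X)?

X ::= 'do' 'then' id contributes {'do'}.
From X ::= Y S id X: add FIRST(Y) = { 'do', 'if', 'then', := }.
From X ::= C: add FIRST(C) = { 'do', 'if', 'then', := }.
Union: FIRST(X) = { 'do', 'if', 'then', := }.

{ 'do', 'if', 'then', := }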